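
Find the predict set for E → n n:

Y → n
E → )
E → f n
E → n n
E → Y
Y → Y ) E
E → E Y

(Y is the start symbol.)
PREDICT(E → n n) = (FIRST(RHS) \ {ε}) ∪ (FOLLOW(E) if ε ∈ FIRST(RHS), i.e. RHS ⇒* ε)
FIRST(n n) = { 'n' }
ε ∉ FIRST(n n), so FOLLOW(E) is not added.
PREDICT(E → n n) = { 'n' }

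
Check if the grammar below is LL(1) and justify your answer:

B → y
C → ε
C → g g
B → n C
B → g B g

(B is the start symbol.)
No. Predict set conflict for C: { 'g' }

A grammar is LL(1) if for each non-terminal N with multiple productions, the predict sets of those productions are pairwise disjoint, where PREDICT(N → α) = (FIRST(α) \ {ε}) ∪ (FOLLOW(N) if α ⇒* ε).

Relevant sets:
  FOLLOW(C) = { $, 'g' }

For B:
  PREDICT(B → y) = { 'y' }
  PREDICT(B → n C) = { 'n' }
  PREDICT(B → g B g) = { 'g' }
For C:
  PREDICT(C → ε) = { $, 'g' }
  PREDICT(C → g g) = { 'g' }

Conflict found: Predict set conflict for C: { 'g' }
The grammar is NOT LL(1).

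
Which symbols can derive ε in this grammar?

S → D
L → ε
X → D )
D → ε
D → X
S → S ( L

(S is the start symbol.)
{ 'D', 'L', 'S' }

A non-terminal is nullable if it can derive ε (the empty string): either it has an ε-production, or it has a production whose right-hand side consists entirely of nullable non-terminals.

ε-productions: L → ε, D → ε
So L, D are immediately nullable.
S → D: every symbol on the right is nullable, so S is nullable too.
No further non-terminal can be added: every production for the remaining non-terminals contains a terminal or a non-nullable non-terminal.
Nullable = { 'D', 'L', 'S' }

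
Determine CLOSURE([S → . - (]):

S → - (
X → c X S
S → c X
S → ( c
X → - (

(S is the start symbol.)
To compute CLOSURE, for each item [A → α.Bβ] where B is a non-terminal, add [B → .γ] for all productions B → γ; repeat for the newly added items until nothing changes.

Start with: [S → . - (]
The dot precedes the terminal '-', so nothing is added.

CLOSURE = { [S → . - (] }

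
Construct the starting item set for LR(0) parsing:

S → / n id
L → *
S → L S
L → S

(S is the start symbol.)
First, augment the grammar with S' → S
I₀ = CLOSURE({ [S' → . S] }):
  [S' → . S] has the dot before S: add [S → . / n id], [S → . L S]
  [S → . L S] has the dot before L: add [L → . *], [L → . S]
No further items can be added.

I₀ = { [L → . *], [L → . S], [S → . / n id], [S → . L S], [S' → . S] }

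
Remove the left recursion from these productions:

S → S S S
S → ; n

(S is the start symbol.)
S → ; n S'
S' → S S S'
S' → ε

S is directly left-recursive. The standard transformation for
  A → A α₁ | ... | A α_m | β₁ | ... | β_n
is
  A  → β₁ A' | ... | β_n A'
  A' → α₁ A' | ... | α_m A' | ε

S → ; n becomes S → ; n S'
S → S S S becomes S' → S S S'
Add S' → ε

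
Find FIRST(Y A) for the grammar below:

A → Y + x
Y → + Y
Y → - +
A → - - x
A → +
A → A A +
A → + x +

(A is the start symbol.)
{ '+', '-' }

FIRST sets of the non-terminals involved (from the grammar, by fixed-point iteration):
  FIRST(Y) = { '+', '-' }

To compute FIRST(Y A), process the symbols left to right:
Symbol Y is a non-terminal. Add FIRST(Y) \ {ε} = { '+', '-' }
Y is not nullable (ε ∉ FIRST(Y)), so stop here.
FIRST(Y A) = { '+', '-' }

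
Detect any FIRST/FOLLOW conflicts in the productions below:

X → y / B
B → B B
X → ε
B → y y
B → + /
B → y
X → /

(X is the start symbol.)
A FIRST/FOLLOW conflict occurs when a non-terminal N has a nullable alternative N → β (β ⇒* ε) and another alternative N → α with FIRST(α) ∩ FOLLOW(N) ≠ ∅: on such a lookahead the parser cannot decide between expanding α and letting N vanish via β.

Nullable non-terminals: X.

X: nullable alternative(s) X → ε; FOLLOW(X) = { $ }
  X → y / B: FIRST \ {ε} = { 'y' } — disjoint from FOLLOW(X)
  X → ε: FIRST \ {ε} = { } — this is the only nullable alternative, skip
  X → /: FIRST \ {ε} = { '/' } — disjoint from FOLLOW(X)

B has no nullable alternative, so no FIRST/FOLLOW check is needed there.

No FIRST/FOLLOW conflicts found.

Answer: No FIRST/FOLLOW conflicts.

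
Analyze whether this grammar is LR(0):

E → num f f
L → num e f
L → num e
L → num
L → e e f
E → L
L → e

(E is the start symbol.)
A grammar is LR(0) if no state in the canonical LR(0) collection has:
  - both a shift item (dot before a terminal) and a complete item (shift-reduce conflict), or
  - two or more complete items (reduce-reduce conflict; the accept item [E' → E .] counts as a complete item here).

Augment with E' → E and build the canonical LR(0) collection (I0 = CLOSURE({[E' → . E]}), then GOTO on every symbol after a dot until no new states appear). It has 11 states:
  I0: { [E → . L], [E → . num f f], [E' → . E], [L → . e e f], [L → . e], [L → . num e f], [L → . num e], [L → . num] }  — shift
  I1: { [E' → E .] }  — accept
  I2: { [E → L .] }  — reduce
  I3: { [L → e . e f], [L → e .] }  — shift, reduce
  I4: { [E → num . f f], [L → num . e f], [L → num . e], [L → num .] }  — shift, reduce
  I5: { [L → num e . f], [L → num e .] }  — shift, reduce
  I6: { [E → num f . f] }  — shift
  I7: { [E → num f f .] }  — reduce
  I8: { [L → num e f .] }  — reduce
  I9: { [L → e e . f] }  — shift
  I10: { [L → e e f .] }  — reduce

Conflict in state I3:
  Shift-reduce conflict between [L → e .] and [L → e . e f]
So the grammar is NOT LR(0).

Answer: No. Shift-reduce conflict between [L → e .] and [L → e . e f]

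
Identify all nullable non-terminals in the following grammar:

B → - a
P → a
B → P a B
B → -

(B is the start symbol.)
None

There are no ε-productions, so no non-terminal can derive ε.
No non-terminals are nullable.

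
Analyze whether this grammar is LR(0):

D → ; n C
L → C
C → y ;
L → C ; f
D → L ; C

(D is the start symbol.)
No. Shift-reduce conflict between [L → C .] and [L → C . ; f]

Augment with D' → D and build the canonical LR(0) collection (I0 = CLOSURE({[D' → . D]}), then GOTO on every symbol after a dot until no new states appear). It has 13 states:
  I0: { [C → . y ;], [D → . ; n C], [D → . L ; C], [D' → . D], [L → . C ; f], [L → . C] }  — shift
  I1: { [D → ; . n C] }  — shift
  I2: { [L → C . ; f], [L → C .] }  — shift, reduce
  I3: { [D' → D .] }  — accept
  I4: { [D → L . ; C] }  — shift
  I5: { [C → y . ;] }  — shift
  I6: { [C → y ; .] }  — reduce
  I7: { [C → . y ;], [D → L ; . C] }  — shift
  I8: { [D → L ; C .] }  — reduce
  I9: { [L → C ; . f] }  — shift
  I10: { [L → C ; f .] }  — reduce
  I11: { [C → . y ;], [D → ; n . C] }  — shift
  I12: { [D → ; n C .] }  — reduce

Conflict in state I2:
  Shift-reduce conflict between [L → C .] and [L → C . ; f]
So the grammar is NOT LR(0).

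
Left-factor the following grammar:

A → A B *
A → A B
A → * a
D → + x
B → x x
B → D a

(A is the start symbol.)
A → A B A'
A' → *
A' → ε
A → * a
D → + x
B → x x
B → D a

Left-factoring transforms A → αβ₁ | αβ₂ into A → αA' and A' → β₁ | β₂
(α is the longest common prefix among the alternatives). Repeat until
no nonterminal has two alternatives with a common prefix.

Round 1: A has alternatives sharing prefix 'A B'. Introduce A': A → A B A'
  Add: A' → *
  Add: A' → ε

No remaining common prefixes — done.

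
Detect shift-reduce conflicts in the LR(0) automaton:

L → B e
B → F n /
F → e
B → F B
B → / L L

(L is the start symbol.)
No shift-reduce conflicts

A shift-reduce conflict occurs when an LR(0) state has both:
  - a complete (reduce) item [A → α .] (dot at the end), and
  - a shift item [B → β . c γ] (dot before a terminal).

Augment with L' → L and build the canonical LR(0) collection (I0 = CLOSURE({[L' → . L]}), then GOTO on every symbol after a dot until no new states appear). It has 12 states:
  I0: { [B → . / L L], [B → . F B], [B → . F n /], [F → . e], [L → . B e], [L' → . L] }  — shift
  I1: { [B → . / L L], [B → . F B], [B → . F n /], [B → / . L L], [F → . e], [L → . B e] }  — shift
  I2: { [L → B . e] }  — shift
  I3: { [B → . / L L], [B → . F B], [B → . F n /], [B → F . B], [B → F . n /], [F → . e] }  — shift
  I4: { [L' → L .] }  — accept
  I5: { [F → e .] }  — reduce
  I6: { [B → F B .] }  — reduce
  I7: { [B → F n . /] }  — shift
  I8: { [B → F n / .] }  — reduce
  I9: { [L → B e .] }  — reduce
  I10: { [B → . / L L], [B → . F B], [B → . F n /], [B → / L . L], [F → . e], [L → . B e] }  — shift
  I11: { [B → / L L .] }  — reduce

No state contains both a complete item and a shift item.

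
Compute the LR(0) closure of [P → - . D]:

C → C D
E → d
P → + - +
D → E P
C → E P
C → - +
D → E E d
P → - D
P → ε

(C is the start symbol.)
{ [D → . E E d], [D → . E P], [E → . d], [P → - . D] }

To compute CLOSURE, for each item [A → α.Bβ] where B is a non-terminal, add [B → .γ] for all productions B → γ; repeat for the newly added items until nothing changes.

Start with: [P → - . D]
  [P → - . D] has the dot before D: add [D → . E P], [D → . E E d]
  [D → . E P] has the dot before E: add [E → . d]
No further items can be added.

CLOSURE = { [D → . E E d], [D → . E P], [E → . d], [P → - . D] }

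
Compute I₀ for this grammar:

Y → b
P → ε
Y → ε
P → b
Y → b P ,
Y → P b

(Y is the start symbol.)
{ [P → . b], [P → .], [Y → . P b], [Y → . b P ,], [Y → . b], [Y → .], [Y' → . Y] }

First, augment the grammar with Y' → Y
I₀ = CLOSURE({ [Y' → . Y] }):
  [Y' → . Y] has the dot before Y: add [Y → . b], [Y → .], [Y → . b P ,], [Y → . P b]
  [Y → . P b] has the dot before P: add [P → .], [P → . b]
No further items can be added.

I₀ = { [P → . b], [P → .], [Y → . P b], [Y → . b P ,], [Y → . b], [Y → .], [Y' → . Y] }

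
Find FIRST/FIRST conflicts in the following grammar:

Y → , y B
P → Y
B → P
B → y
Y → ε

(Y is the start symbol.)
FIRST sets of the non-terminals at (or reachable through a nullable prefix from) the front of some alternative:
  FIRST(P) = { ',', ε }

Productions for Y:
  Y → , y B: FIRST = { ',' }
  Y → ε: FIRST = { ε }
Productions for B:
  B → P: FIRST = { ',', ε }
  B → y: FIRST = { 'y' }
P has only one production, so no FIRST/FIRST conflict is possible there.

All alternatives of each non-terminal have pairwise disjoint FIRST sets.

Answer: No FIRST/FIRST conflicts.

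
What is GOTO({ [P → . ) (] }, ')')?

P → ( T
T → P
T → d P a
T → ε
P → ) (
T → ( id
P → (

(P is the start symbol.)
GOTO(I, ')') = CLOSURE({ [A → αX.β] : [A → α.Xβ] ∈ I, X = ')' })

Items with dot before ')', with the dot advanced:
  [P → . ) (] → [P → ) . (]
Closure adds nothing (no advanced item has the dot before a non-terminal).

GOTO = { [P → ) . (] }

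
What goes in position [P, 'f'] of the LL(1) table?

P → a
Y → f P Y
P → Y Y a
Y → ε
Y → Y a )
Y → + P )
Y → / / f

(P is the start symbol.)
P → Y Y a

To find M[P, 'f'], we find productions for P where 'f' is in the predict set (PREDICT(N → α) = (FIRST(α) \ {ε}) ∪ (FOLLOW(N) if α ⇒* ε)).

Relevant sets:
  FIRST(Y) = { '+', '/', 'a', 'f', ε }

P → a: PREDICT = { 'a' }
P → Y Y a: PREDICT = { '+', '/', 'a', 'f' }
  'f' is in predict set, so this production goes in M[P, 'f']

M[P, 'f'] = P → Y Y a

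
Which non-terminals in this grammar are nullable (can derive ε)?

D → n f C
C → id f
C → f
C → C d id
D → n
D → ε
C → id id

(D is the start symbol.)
ε-productions: D → ε
So D is immediately nullable.
No further non-terminal can be added: every production for the remaining non-terminals contains a terminal or a non-nullable non-terminal.
Nullable = { 'D' }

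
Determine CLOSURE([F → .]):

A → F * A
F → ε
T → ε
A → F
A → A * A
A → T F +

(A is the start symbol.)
{ [F → .] }

To compute CLOSURE, for each item [A → α.Bβ] where B is a non-terminal, add [B → .γ] for all productions B → γ; repeat for the newly added items until nothing changes.

Start with: [F → .]
The dot is at the end, so nothing is added.

CLOSURE = { [F → .] }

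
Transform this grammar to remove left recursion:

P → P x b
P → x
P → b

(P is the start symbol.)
P → x P'
P → b P'
P' → x b P'
P' → ε

P is directly left-recursive. The standard transformation for
  A → A α₁ | ... | A α_m | β₁ | ... | β_n
is
  A  → β₁ A' | ... | β_n A'
  A' → α₁ A' | ... | α_m A' | ε

P → x becomes P → x P'
P → b becomes P → b P'
P → P x b becomes P' → x b P'
Add P' → ε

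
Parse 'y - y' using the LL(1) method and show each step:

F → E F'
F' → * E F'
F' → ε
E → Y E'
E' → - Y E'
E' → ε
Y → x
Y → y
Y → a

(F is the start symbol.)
LL(1) parsing maintains a stack (initially the start symbol over $) and the input. At each step: if the stack top is a terminal, match it against the current input token; if it is a non-terminal N, replace it with the RHS of M[N, lookahead] (the unique production whose predict set contains the lookahead).

Stack is shown with the top on the left.

Stack        Input    Action
----------------------------
F $          y - y $  output F → E F'
E F' $       y - y $  output E → Y E'
Y E' F' $    y - y $  output Y → y
y E' F' $    y - y $  match 'y'
E' F' $      - y $    output E' → - Y E'
- Y E' F' $  - y $    match '-'
Y E' F' $    y $      output Y → y
y E' F' $    y $      match 'y'
E' F' $      $        output E' → ε
F' $         $        output F' → ε
$            $        accept

The string is accepted.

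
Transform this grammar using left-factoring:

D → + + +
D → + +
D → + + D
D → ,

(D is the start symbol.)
D → + + D'
D' → +
D' → ε
D' → D
D → ,

Left-factoring transforms A → αβ₁ | αβ₂ into A → αA' and A' → β₁ | β₂
(α is the longest common prefix among the alternatives). Repeat until
no nonterminal has two alternatives with a common prefix.

Round 1: D has alternatives sharing prefix '+ +'. Introduce D': D → + + D'
  Add: D' → +
  Add: D' → ε
  Add: D' → D

No remaining common prefixes — done.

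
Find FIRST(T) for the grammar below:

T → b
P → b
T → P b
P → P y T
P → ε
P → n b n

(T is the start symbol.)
FIRST sets of the other non-terminals involved (by the same procedure, iterated to a fixed point):
  FIRST(P) = { 'b', 'n', 'y', ε }

From T → b:
  - b is a terminal: add 'b' and stop
From T → P b:
  - P is a non-terminal: add FIRST(P) \ {ε} = { 'b', 'n', 'y' }
    P is nullable, so continue to the next symbol
  - b is a terminal: add 'b' and stop

Collecting: FIRST(T) = { 'b', 'n', 'y' }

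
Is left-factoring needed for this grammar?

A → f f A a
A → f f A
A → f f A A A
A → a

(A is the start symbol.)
Left-factoring is needed when two productions for the same non-terminal
share a common prefix on the right-hand side.

Productions for A:
  A → f f A a
  A → f f A
  A → f f A A A
  A → a

Found common prefix 'f f A' in productions for A

Answer: Yes, A has productions with common prefix 'f f A'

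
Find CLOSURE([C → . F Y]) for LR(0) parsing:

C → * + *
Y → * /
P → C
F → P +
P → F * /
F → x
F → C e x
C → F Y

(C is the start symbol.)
Start with: [C → . F Y]
  [C → . F Y] has the dot before F: add [F → . P +], [F → . x], [F → . C e x]
  [F → . P +] has the dot before P: add [P → . C], [P → . F * /]
  [F → . C e x] has the dot before C: add [C → . * + *]
No further items can be added.

CLOSURE = { [C → . * + *], [C → . F Y], [F → . C e x], [F → . P +], [F → . x], [P → . C], [P → . F * /] }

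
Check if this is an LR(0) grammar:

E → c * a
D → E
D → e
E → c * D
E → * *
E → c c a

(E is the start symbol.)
Yes, the grammar is LR(0)

Augment with E' → E and build the canonical LR(0) collection (I0 = CLOSURE({[E' → . E]}), then GOTO on every symbol after a dot until no new states appear). It has 12 states:
  I0: { [E → . * *], [E → . c * D], [E → . c * a], [E → . c c a], [E' → . E] }  — shift
  I1: { [E → * . *] }  — shift
  I2: { [E' → E .] }  — accept
  I3: { [E → c . * D], [E → c . * a], [E → c . c a] }  — shift
  I4: { [D → . E], [D → . e], [E → . * *], [E → . c * D], [E → . c * a], [E → . c c a], [E → c * . D], [E → c * . a] }  — shift
  I5: { [E → c c . a] }  — shift
  I6: { [E → c c a .] }  — reduce
  I7: { [E → c * D .] }  — reduce
  I8: { [D → E .] }  — reduce
  I9: { [E → c * a .] }  — reduce
  I10: { [D → e .] }  — reduce
  I11: { [E → * * .] }  — reduce

Every state is either a pure shift/goto state or contains exactly one complete item and nothing to shift — no conflicts. The grammar is LR(0).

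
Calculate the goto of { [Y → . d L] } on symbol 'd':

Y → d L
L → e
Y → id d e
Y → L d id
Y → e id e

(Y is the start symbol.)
GOTO(I, 'd') = CLOSURE({ [A → αX.β] : [A → α.Xβ] ∈ I, X = 'd' })

Items with dot before 'd', with the dot advanced:
  [Y → . d L] → [Y → d . L]
Closure of the advanced items:
  [Y → d . L] has the dot before L: add [L → . e]

GOTO = { [L → . e], [Y → d . L] }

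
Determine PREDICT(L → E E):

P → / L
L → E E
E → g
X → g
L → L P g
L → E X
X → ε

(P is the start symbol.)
PREDICT(L → E E) = (FIRST(RHS) \ {ε}) ∪ (FOLLOW(L) if ε ∈ FIRST(RHS), i.e. RHS ⇒* ε)
FIRST(E) = { 'g' }
FIRST(E E) = { 'g' }
ε ∉ FIRST(E E), so FOLLOW(L) is not added.
PREDICT(L → E E) = { 'g' }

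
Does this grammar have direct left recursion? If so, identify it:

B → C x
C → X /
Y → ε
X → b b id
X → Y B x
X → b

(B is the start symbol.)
B → C x: starts with C
C → X /: starts with X
Y → ε: starts with ε
X → b b id: starts with b
X → Y B x: starts with Y
X → b: starts with b

No direct left recursion found.

Answer: No direct left recursion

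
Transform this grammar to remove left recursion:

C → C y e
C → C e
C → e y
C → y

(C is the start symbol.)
C is directly left-recursive. The standard transformation for
  A → A α₁ | ... | A α_m | β₁ | ... | β_n
is
  A  → β₁ A' | ... | β_n A'
  A' → α₁ A' | ... | α_m A' | ε

C → e y becomes C → e y C'
C → y becomes C → y C'
C → C y e becomes C' → y e C'
C → C e becomes C' → e C'
Add C' → ε

Resulting grammar:
C → e y C'
C → y C'
C' → y e C'
C' → e C'
C' → ε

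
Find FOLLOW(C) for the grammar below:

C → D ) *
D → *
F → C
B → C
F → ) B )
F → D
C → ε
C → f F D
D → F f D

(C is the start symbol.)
To compute FOLLOW(C), find every occurrence of C on a right-hand side N → α C β: add FIRST(β) \ {ε}, and if β is empty or nullable also add FOLLOW(N). Iterate to a fixed point.

C is the start symbol, so $ ∈ FOLLOW(C).
In F → C: C is at the end, add FOLLOW(F)
In B → C: C is at the end, add FOLLOW(B)

The FOLLOW sets referred to above (computed the same way, to a fixed point):
  FOLLOW(F) = { ')', '*', 'f' }
  FOLLOW(B) = { ')' }

Taking the union: FOLLOW(C) = { $, ')', '*', 'f' }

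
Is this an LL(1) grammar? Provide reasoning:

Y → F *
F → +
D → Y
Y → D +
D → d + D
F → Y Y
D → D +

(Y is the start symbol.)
A grammar is LL(1) if for each non-terminal N with multiple productions, the predict sets of those productions are pairwise disjoint, where PREDICT(N → α) = (FIRST(α) \ {ε}) ∪ (FOLLOW(N) if α ⇒* ε).

Relevant sets:
  FIRST(F) = { '+', 'd' }
  FIRST(D) = { '+', 'd' }
  FIRST(Y) = { '+', 'd' }

For Y:
  PREDICT(Y → F '*') = { '+', 'd' }
  PREDICT(Y → D '+') = { '+', 'd' }
For F:
  PREDICT(F → '+') = { '+' }
  PREDICT(F → Y Y) = { '+', 'd' }
For D:
  PREDICT(D → Y) = { '+', 'd' }
  PREDICT(D → d '+' D) = { 'd' }
  PREDICT(D → D '+') = { '+', 'd' }

Conflict found: Predict set conflict for Y: { '+', 'd' }
The grammar is NOT LL(1).

Answer: No. Predict set conflict for Y: { '+', 'd' }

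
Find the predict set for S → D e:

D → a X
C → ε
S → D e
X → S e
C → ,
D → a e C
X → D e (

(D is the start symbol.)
{ 'a' }

PREDICT(S → D e) = (FIRST(RHS) \ {ε}) ∪ (FOLLOW(S) if ε ∈ FIRST(RHS), i.e. RHS ⇒* ε)
FIRST(D) = { 'a' }
FIRST(D e) = { 'a' }
ε ∉ FIRST(D e), so FOLLOW(S) is not added.
PREDICT(S → D e) = { 'a' }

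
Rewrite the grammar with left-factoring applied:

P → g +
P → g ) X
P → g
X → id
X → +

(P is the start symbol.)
Left-factoring transforms A → αβ₁ | αβ₂ into A → αA' and A' → β₁ | β₂
(α is the longest common prefix among the alternatives). Repeat until
no nonterminal has two alternatives with a common prefix.

Round 1: P has alternatives sharing prefix 'g'. Introduce P': P → g P'
  Add: P' → +
  Add: P' → ) X
  Add: P' → ε

No remaining common prefixes — done.

Resulting grammar:
P → g P'
P' → +
P' → ) X
P' → ε
X → id
X → +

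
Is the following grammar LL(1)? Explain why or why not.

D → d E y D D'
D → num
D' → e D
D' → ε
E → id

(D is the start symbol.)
A grammar is LL(1) if for each non-terminal N with multiple productions, the predict sets of those productions are pairwise disjoint, where PREDICT(N → α) = (FIRST(α) \ {ε}) ∪ (FOLLOW(N) if α ⇒* ε).

Relevant sets:
  FOLLOW(D') = { $, 'e' }

For D:
  PREDICT(D → d E y D D') = { 'd' }
  PREDICT(D → num) = { 'num' }
For D':
  PREDICT(D' → e D) = { 'e' }
  PREDICT(D' → ε) = { $, 'e' }
E has a single production, so nothing to check there.

Conflict found: Predict set conflict for D': { 'e' }
The grammar is NOT LL(1).

Answer: No. Predict set conflict for D': { 'e' }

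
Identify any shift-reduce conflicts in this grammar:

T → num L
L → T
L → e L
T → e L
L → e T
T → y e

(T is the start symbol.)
Augment with T' → T and build the canonical LR(0) collection (I0 = CLOSURE({[T' → . T]}), then GOTO on every symbol after a dot until no new states appear). It has 12 states:
  I0: { [T → . e L], [T → . num L], [T → . y e], [T' → . T] }  — shift
  I1: { [T' → T .] }  — accept
  I2: { [L → . T], [L → . e L], [L → . e T], [T → . e L], [T → . num L], [T → . y e], [T → e . L] }  — shift
  I3: { [L → . T], [L → . e L], [L → . e T], [T → . e L], [T → . num L], [T → . y e], [T → num . L] }  — shift
  I4: { [T → y . e] }  — shift
  I5: { [T → y e .] }  — reduce
  I6: { [T → num L .] }  — reduce
  I7: { [L → T .] }  — reduce
  I8: { [L → . T], [L → . e L], [L → . e T], [L → e . L], [L → e . T], [T → . e L], [T → . num L], [T → . y e], [T → e . L] }  — shift
  I9: { [L → e L .], [T → e L .] }  — 2 reduces
  I10: { [L → T .], [L → e T .] }  — 2 reduces
  I11: { [T → e L .] }  — reduce

No state contains both a complete item and a shift item.

Answer: No shift-reduce conflicts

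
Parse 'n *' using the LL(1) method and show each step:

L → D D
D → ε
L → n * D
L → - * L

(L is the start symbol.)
Stack is shown with the top on the left.

Stack    Input  Action
----------------------
L $      n * $  output L → n * D
n * D $  n * $  match 'n'
* D $    * $    match '*'
D $      $      output D → ε
$        $      accept

The string is accepted.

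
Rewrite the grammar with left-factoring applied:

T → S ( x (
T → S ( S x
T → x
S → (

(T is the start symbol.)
Left-factoring transforms A → αβ₁ | αβ₂ into A → αA' and A' → β₁ | β₂
(α is the longest common prefix among the alternatives). Repeat until
no nonterminal has two alternatives with a common prefix.

Round 1: T has alternatives sharing prefix 'S ('. Introduce T': T → S ( T'
  Add: T' → x (
  Add: T' → S x

No remaining common prefixes — done.

Resulting grammar:
T → S ( T'
T' → x (
T' → S x
T → x
S → (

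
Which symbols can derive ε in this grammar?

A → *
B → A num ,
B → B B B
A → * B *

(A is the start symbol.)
None

There are no ε-productions, so no non-terminal can derive ε.
No non-terminals are nullable.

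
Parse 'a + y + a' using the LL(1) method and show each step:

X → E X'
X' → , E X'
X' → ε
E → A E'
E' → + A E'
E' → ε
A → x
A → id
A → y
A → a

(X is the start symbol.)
LL(1) parsing maintains a stack (initially the start symbol over $) and the input. At each step: if the stack top is a terminal, match it against the current input token; if it is a non-terminal N, replace it with the RHS of M[N, lookahead] (the unique production whose predict set contains the lookahead).

Stack is shown with the top on the left.

Stack        Input        Action
--------------------------------
X $          a + y + a $  output X → E X'
E X' $       a + y + a $  output E → A E'
A E' X' $    a + y + a $  output A → a
a E' X' $    a + y + a $  match 'a'
E' X' $      + y + a $    output E' → + A E'
+ A E' X' $  + y + a $    match '+'
A E' X' $    y + a $      output A → y
y E' X' $    y + a $      match 'y'
E' X' $      + a $        output E' → + A E'
+ A E' X' $  + a $        match '+'
A E' X' $    a $          output A → a
a E' X' $    a $          match 'a'
E' X' $      $            output E' → ε
X' $         $            output X' → ε
$            $            accept

The string is accepted.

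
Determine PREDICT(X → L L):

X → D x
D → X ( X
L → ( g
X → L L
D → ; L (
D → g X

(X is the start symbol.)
{ '(' }

PREDICT(X → L L) = (FIRST(RHS) \ {ε}) ∪ (FOLLOW(X) if ε ∈ FIRST(RHS), i.e. RHS ⇒* ε)
FIRST(L) = { '(' }
FIRST(L L) = { '(' }
ε ∉ FIRST(L L), so FOLLOW(X) is not added.
PREDICT(X → L L) = { '(' }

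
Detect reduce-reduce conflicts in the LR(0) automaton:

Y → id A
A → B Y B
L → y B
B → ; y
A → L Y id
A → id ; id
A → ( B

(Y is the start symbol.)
No reduce-reduce conflicts

A reduce-reduce conflict occurs when an LR(0) state has two complete items [A → α .] and [B → β .] — both call for a reduction, and with no lookahead the parser cannot choose between them.

Augment with Y' → Y and build the canonical LR(0) collection (I0 = CLOSURE({[Y' → . Y]}), then GOTO on every symbol after a dot until no new states appear). It has 19 states:
  I0: { [Y → . id A], [Y' → . Y] }  — shift
  I1: { [Y' → Y .] }  — accept
  I2: { [A → . ( B], [A → . B Y B], [A → . L Y id], [A → . id ; id], [B → . ; y], [L → . y B], [Y → id . A] }  — shift
  I3: { [A → ( . B], [B → . ; y] }  — shift
  I4: { [B → ; . y] }  — shift
  I5: { [Y → id A .] }  — reduce
  I6: { [A → B . Y B], [Y → . id A] }  — shift
  I7: { [A → L . Y id], [Y → . id A] }  — shift
  I8: { [A → id . ; id] }  — shift
  I9: { [B → . ; y], [L → y . B] }  — shift
  I10: { [L → y B .] }  — reduce
  I11: { [A → id ; . id] }  — shift
  I12: { [A → id ; id .] }  — reduce
  I13: { [A → L Y . id] }  — shift
  I14: { [A → L Y id .] }  — reduce
  I15: { [A → B Y . B], [B → . ; y] }  — shift
  I16: { [A → B Y B .] }  — reduce
  I17: { [B → ; y .] }  — reduce
  I18: { [A → ( B .] }  — reduce

No state contains more than one complete item.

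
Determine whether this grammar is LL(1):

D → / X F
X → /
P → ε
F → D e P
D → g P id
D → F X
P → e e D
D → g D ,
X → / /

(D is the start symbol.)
No. Predict set conflict for D: { '/' }

Relevant sets:
  FIRST(F) = { '/', 'g' }
  FOLLOW(P) = { $, ',', '/', 'e', 'id' }

For D:
  PREDICT(D → '/' X F) = { '/' }
  PREDICT(D → g P id) = { 'g' }
  PREDICT(D → F X) = { '/', 'g' }
  PREDICT(D → g D ',') = { 'g' }
For X:
  PREDICT(X → '/') = { '/' }
  PREDICT(X → '/' '/') = { '/' }
For P:
  PREDICT(P → ε) = { $, ',', '/', 'e', 'id' }
  PREDICT(P → e e D) = { 'e' }
F has a single production, so nothing to check there.

Conflict found: Predict set conflict for D: { '/' }
The grammar is NOT LL(1).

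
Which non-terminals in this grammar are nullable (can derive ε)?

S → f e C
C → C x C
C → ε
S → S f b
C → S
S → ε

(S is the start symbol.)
A non-terminal is nullable if it can derive ε (the empty string): either it has an ε-production, or it has a production whose right-hand side consists entirely of nullable non-terminals.

ε-productions: C → ε, S → ε
So C, S are immediately nullable.
Every non-terminal is now nullable.
Nullable = { 'C', 'S' }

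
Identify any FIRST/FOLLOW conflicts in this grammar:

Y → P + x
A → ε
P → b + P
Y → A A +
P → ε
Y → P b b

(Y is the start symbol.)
Yes. P → b '+' P with FOLLOW(P) on { 'b' }

A FIRST/FOLLOW conflict occurs when a non-terminal N has a nullable alternative N → β (β ⇒* ε) and another alternative N → α with FIRST(α) ∩ FOLLOW(N) ≠ ∅: on such a lookahead the parser cannot decide between expanding α and letting N vanish via β.

Nullable non-terminals: A, P.
A has a nullable alternative but only one production, so nothing to check.

P: nullable alternative(s) P → ε; FOLLOW(P) = { '+', 'b' }
  P → b + P: FIRST \ {ε} = { 'b' } — overlaps FOLLOW(P) on { 'b' }: CONFLICT
  P → ε: FIRST \ {ε} = { } — this is the only nullable alternative, skip

Y has no nullable alternative, so no FIRST/FOLLOW check is needed there.

So the grammar has 1 FIRST/FOLLOW conflict (marked CONFLICT above).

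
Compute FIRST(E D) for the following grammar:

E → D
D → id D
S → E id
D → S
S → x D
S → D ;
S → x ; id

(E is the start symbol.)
{ 'id', 'x' }

FIRST sets of the non-terminals involved (from the grammar, by fixed-point iteration):
  FIRST(E) = { 'id', 'x' }

To compute FIRST(E D), process the symbols left to right:
Symbol E is a non-terminal. Add FIRST(E) \ {ε} = { 'id', 'x' }
E is not nullable (ε ∉ FIRST(E)), so stop here.
FIRST(E D) = { 'id', 'x' }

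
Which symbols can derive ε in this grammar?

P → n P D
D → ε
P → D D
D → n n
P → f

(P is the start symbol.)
{ 'D', 'P' }

ε-productions: D → ε
So D is immediately nullable.
P → D D: every symbol on the right is nullable, so P is nullable too.
Every non-terminal is now nullable.
Nullable = { 'D', 'P' }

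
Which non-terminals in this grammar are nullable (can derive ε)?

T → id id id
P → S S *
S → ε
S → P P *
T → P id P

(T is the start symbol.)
A non-terminal is nullable if it can derive ε (the empty string): either it has an ε-production, or it has a production whose right-hand side consists entirely of nullable non-terminals.

ε-productions: S → ε
So S is immediately nullable.
No further non-terminal can be added: every production for the remaining non-terminals contains a terminal or a non-nullable non-terminal.
Nullable = { 'S' }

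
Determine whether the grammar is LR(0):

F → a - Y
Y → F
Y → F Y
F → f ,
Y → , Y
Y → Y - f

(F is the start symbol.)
No. Shift-reduce conflict between [Y → F .] and [F → . a - Y]

A grammar is LR(0) if no state in the canonical LR(0) collection has:
  - both a shift item (dot before a terminal) and a complete item (shift-reduce conflict), or
  - two or more complete items (reduce-reduce conflict; the accept item [F' → F .] counts as a complete item here).

Augment with F' → F and build the canonical LR(0) collection (I0 = CLOSURE({[F' → . F]}), then GOTO on every symbol after a dot until no new states appear). It has 13 states:
  I0: { [F → . a - Y], [F → . f ,], [F' → . F] }  — shift
  I1: { [F' → F .] }  — accept
  I2: { [F → a . - Y] }  — shift
  I3: { [F → f . ,] }  — shift
  I4: { [F → f , .] }  — reduce
  I5: { [F → . a - Y], [F → . f ,], [F → a - . Y], [Y → . , Y], [Y → . F Y], [Y → . F], [Y → . Y - f] }  — shift
  I6: { [F → . a - Y], [F → . f ,], [Y → , . Y], [Y → . , Y], [Y → . F Y], [Y → . F], [Y → . Y - f] }  — shift
  I7: { [F → . a - Y], [F → . f ,], [Y → . , Y], [Y → . F Y], [Y → . F], [Y → . Y - f], [Y → F . Y], [Y → F .] }  — shift, reduce
  I8: { [F → a - Y .], [Y → Y . - f] }  — shift, reduce
  I9: { [Y → Y - . f] }  — shift
  I10: { [Y → Y - f .] }  — reduce
  I11: { [Y → F Y .], [Y → Y . - f] }  — shift, reduce
  I12: { [Y → , Y .], [Y → Y . - f] }  — shift, reduce

Conflict in state I7:
  Shift-reduce conflict between [Y → F .] and [F → . a - Y]
So the grammar is NOT LR(0).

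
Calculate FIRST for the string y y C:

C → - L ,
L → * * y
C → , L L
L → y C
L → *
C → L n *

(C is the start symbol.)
{ 'y' }

To compute FIRST(y y C), process the symbols left to right:
Symbol y is a terminal. Add 'y' and stop.
FIRST(y y C) = { 'y' }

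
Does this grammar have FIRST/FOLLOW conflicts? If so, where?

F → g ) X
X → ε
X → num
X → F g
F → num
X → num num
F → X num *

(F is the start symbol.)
Yes. X → num with FOLLOW(X) on { 'num' }; X → F g with FOLLOW(X) on { 'g', 'num' }; X → num num with FOLLOW(X) on { 'num' }

A FIRST/FOLLOW conflict occurs when a non-terminal N has a nullable alternative N → β (β ⇒* ε) and another alternative N → α with FIRST(α) ∩ FOLLOW(N) ≠ ∅: on such a lookahead the parser cannot decide between expanding α and letting N vanish via β.

Nullable non-terminals: X.
FIRST sets used below: FIRST(F) = { 'g', 'num' }

X: nullable alternative(s) X → ε; FOLLOW(X) = { $, 'g', 'num' }
  X → ε: FIRST \ {ε} = { } — this is the only nullable alternative, skip
  X → num: FIRST \ {ε} = { 'num' } — overlaps FOLLOW(X) on { 'num' }: CONFLICT
  X → F g: FIRST \ {ε} = { 'g', 'num' } — overlaps FOLLOW(X) on { 'g', 'num' }: CONFLICT
  X → num num: FIRST \ {ε} = { 'num' } — overlaps FOLLOW(X) on { 'num' }: CONFLICT

F has no nullable alternative, so no FIRST/FOLLOW check is needed there.

So the grammar has 3 FIRST/FOLLOW conflicts (marked CONFLICT above).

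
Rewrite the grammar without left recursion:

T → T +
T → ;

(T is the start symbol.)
T is directly left-recursive. The standard transformation for
  A → A α₁ | ... | A α_m | β₁ | ... | β_n
is
  A  → β₁ A' | ... | β_n A'
  A' → α₁ A' | ... | α_m A' | ε

T → ; becomes T → ; T'
T → T + becomes T' → + T'
Add T' → ε

Resulting grammar:
T → ; T'
T' → + T'
T' → ε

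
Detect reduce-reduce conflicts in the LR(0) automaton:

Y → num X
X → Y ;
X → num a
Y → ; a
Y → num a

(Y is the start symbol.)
Yes — I8: [X → num a .] vs [Y → num a .]

Augment with Y' → Y and build the canonical LR(0) collection (I0 = CLOSURE({[Y' → . Y]}), then GOTO on every symbol after a dot until no new states appear). It has 11 states:
  I0: { [Y → . ; a], [Y → . num X], [Y → . num a], [Y' → . Y] }  — shift
  I1: { [Y → ; . a] }  — shift
  I2: { [Y' → Y .] }  — accept
  I3: { [X → . Y ;], [X → . num a], [Y → . ; a], [Y → . num X], [Y → . num a], [Y → num . X], [Y → num . a] }  — shift
  I4: { [Y → num X .] }  — reduce
  I5: { [X → Y . ;] }  — shift
  I6: { [Y → num a .] }  — reduce
  I7: { [X → . Y ;], [X → . num a], [X → num . a], [Y → . ; a], [Y → . num X], [Y → . num a], [Y → num . X], [Y → num . a] }  — shift
  I8: { [X → num a .], [Y → num a .] }  — 2 reduces
  I9: { [X → Y ; .] }  — reduce
  I10: { [Y → ; a .] }  — reduce

I8 contains complete items [X → num a .], [Y → num a .] — reduce-reduce conflict.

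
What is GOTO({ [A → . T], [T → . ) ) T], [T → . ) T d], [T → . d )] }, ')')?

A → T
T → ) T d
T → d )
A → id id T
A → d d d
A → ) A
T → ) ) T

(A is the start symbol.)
{ [T → ) . ) T], [T → ) . T d], [T → . ) ) T], [T → . ) T d], [T → . d )] }

GOTO(I, ')') = CLOSURE({ [A → αX.β] : [A → α.Xβ] ∈ I, X = ')' })

Items with dot before ')', with the dot advanced:
  [T → . ) ) T] → [T → ) . ) T]
  [T → . ) T d] → [T → ) . T d]
Closure of the advanced items:
  [T → ) . T d] has the dot before T: add [T → . ) T d], [T → . d )], [T → . ) ) T]

GOTO = { [T → ) . ) T], [T → ) . T d], [T → . ) ) T], [T → . ) T d], [T → . d )] }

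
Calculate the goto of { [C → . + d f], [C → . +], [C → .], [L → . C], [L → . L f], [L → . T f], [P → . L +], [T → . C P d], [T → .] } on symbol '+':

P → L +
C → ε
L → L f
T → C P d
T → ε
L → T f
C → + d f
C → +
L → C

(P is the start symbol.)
GOTO(I, '+') = CLOSURE({ [A → αX.β] : [A → α.Xβ] ∈ I, X = '+' })

Items with dot before '+', with the dot advanced:
  [C → . +] → [C → + .]
  [C → . + d f] → [C → + . d f]
Closure adds nothing (no advanced item has the dot before a non-terminal).

GOTO = { [C → + . d f], [C → + .] }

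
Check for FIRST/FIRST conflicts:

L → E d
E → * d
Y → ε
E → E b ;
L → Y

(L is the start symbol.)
Yes. E → '*' d / E → E b ';' on { '*' }

A FIRST/FIRST conflict occurs when two productions N → α and N → β for the same non-terminal have FIRST(α) ∩ FIRST(β) ≠ ∅ (with ε ∈ FIRST of a nullable right-hand side, so two nullable alternatives also conflict).

FIRST sets of the non-terminals at (or reachable through a nullable prefix from) the front of some alternative:
  FIRST(E) = { '*' }
  FIRST(Y) = { ε }

Productions for L:
  L → E d: FIRST = { '*' }
  L → Y: FIRST = { ε }
Productions for E:
  E → * d: FIRST = { '*' }
  E → E b ;: FIRST = { '*' }
Y has only one production, so no FIRST/FIRST conflict is possible there.

Conflict for E: E → * d and E → E b ;
  Overlap: { '*' }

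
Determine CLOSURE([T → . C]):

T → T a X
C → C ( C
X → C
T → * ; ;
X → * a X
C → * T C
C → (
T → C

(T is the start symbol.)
To compute CLOSURE, for each item [A → α.Bβ] where B is a non-terminal, add [B → .γ] for all productions B → γ; repeat for the newly added items until nothing changes.

Start with: [T → . C]
  [T → . C] has the dot before C: add [C → . C ( C], [C → . * T C], [C → . (]
No further items can be added.

CLOSURE = { [C → . (], [C → . * T C], [C → . C ( C], [T → . C] }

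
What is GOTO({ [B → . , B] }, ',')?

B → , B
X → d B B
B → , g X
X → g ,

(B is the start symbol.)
{ [B → , . B], [B → . , B], [B → . , g X] }

GOTO(I, ',') = CLOSURE({ [A → αX.β] : [A → α.Xβ] ∈ I, X = ',' })

Items with dot before ',', with the dot advanced:
  [B → . , B] → [B → , . B]
Closure of the advanced items:
  [B → , . B] has the dot before B: add [B → . , B], [B → . , g X]

GOTO = { [B → , . B], [B → . , B], [B → . , g X] }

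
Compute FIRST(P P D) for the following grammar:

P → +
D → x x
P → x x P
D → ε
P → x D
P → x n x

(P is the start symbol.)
{ '+', 'x' }

FIRST sets of the non-terminals involved (from the grammar, by fixed-point iteration):
  FIRST(P) = { '+', 'x' }

To compute FIRST(P P D), process the symbols left to right:
Symbol P is a non-terminal. Add FIRST(P) \ {ε} = { '+', 'x' }
P is not nullable (ε ∉ FIRST(P)), so stop here.
FIRST(P P D) = { '+', 'x' }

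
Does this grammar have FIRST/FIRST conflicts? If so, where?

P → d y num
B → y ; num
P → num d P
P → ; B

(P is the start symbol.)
No FIRST/FIRST conflicts.

Productions for P:
  P → d y num: FIRST = { 'd' }
  P → num d P: FIRST = { 'num' }
  P → ; B: FIRST = { ';' }
B has only one production, so no FIRST/FIRST conflict is possible there.

All alternatives of each non-terminal have pairwise disjoint FIRST sets.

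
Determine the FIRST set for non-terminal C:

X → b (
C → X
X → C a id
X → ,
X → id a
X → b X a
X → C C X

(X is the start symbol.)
{ ',', 'b', 'id' }

FIRST sets of the other non-terminals involved (by the same procedure, iterated to a fixed point):
  FIRST(X) = { ',', 'b', 'id' }

From C → X:
  - X is a non-terminal: add FIRST(X) \ {ε} = { ',', 'b', 'id' }
    X is not nullable, so stop

Collecting: FIRST(C) = { ',', 'b', 'id' }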